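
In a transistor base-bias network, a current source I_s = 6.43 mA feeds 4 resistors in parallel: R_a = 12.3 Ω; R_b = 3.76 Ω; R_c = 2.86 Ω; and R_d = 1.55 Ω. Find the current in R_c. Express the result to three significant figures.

Total conductance ΣG = 1/12.3 + 1/3.76 + 1/2.86 + 1/1.55 = 1.342 (units of 1/Ω).
By the current-divider rule, I = I_s · G_k/ΣG = 6.43 × 0.2605 = 1.675 mA.

I ≈ 1.68 mA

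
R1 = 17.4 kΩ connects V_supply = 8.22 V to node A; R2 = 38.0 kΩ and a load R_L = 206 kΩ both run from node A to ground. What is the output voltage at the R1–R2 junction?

V_out ≈ 5.33 V

The load sits in parallel with R2, giving an effective lower resistance R2' = R2·R_L/(R2+R_L) = 32.08 kΩ.
Then V_out = V_supply · R2'/(R1 + R2') = 8.22 × 32.08/49.48 = 5.329 V.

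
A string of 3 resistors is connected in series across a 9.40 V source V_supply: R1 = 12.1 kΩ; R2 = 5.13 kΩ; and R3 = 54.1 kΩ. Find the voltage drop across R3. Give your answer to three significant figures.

V ≈ 7.13 V

ΣR = 12.1 + 5.13 + 54.1 = 71.33 kΩ.
By the voltage-divider rule, V = 9.40 × 54.10/71.33 = 7.129 V.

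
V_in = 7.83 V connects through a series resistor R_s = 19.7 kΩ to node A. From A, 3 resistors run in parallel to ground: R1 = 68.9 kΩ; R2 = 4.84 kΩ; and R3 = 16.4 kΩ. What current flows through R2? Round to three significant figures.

Equivalent of the parallel group: R_p = 3.545 kΩ.
V_A by voltage divider: V_A = 7.83 × 3.545/(19.7 + 3.545) = 1.194 V.
Branch current I = V_A/R2 = 1.194/4.84 = 0.2467 mA.
(Check via current divider: I_total = 0.3368 mA; share G_k/ΣG = 0.7324 → same result.)

I ≈ 0.247 mA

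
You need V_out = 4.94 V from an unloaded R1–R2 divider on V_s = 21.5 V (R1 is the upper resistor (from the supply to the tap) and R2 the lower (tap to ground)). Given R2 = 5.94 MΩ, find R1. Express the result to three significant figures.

R1 ≈ 19.9 MΩ

Required fraction k = V_out/V_s = 0.2298.
R1 = R2·(1/k − 1) = 5.94 × 3.352 = 19.91 MΩ.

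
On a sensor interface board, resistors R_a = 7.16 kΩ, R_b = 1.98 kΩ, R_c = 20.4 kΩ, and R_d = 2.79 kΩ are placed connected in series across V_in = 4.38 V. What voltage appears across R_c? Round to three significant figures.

V ≈ 2.76 V

ΣR = 7.16 + 1.98 + 20.4 + 2.79 = 32.33 kΩ.
By the voltage-divider rule, V = 4.38 × 20.40/32.33 = 2.764 V.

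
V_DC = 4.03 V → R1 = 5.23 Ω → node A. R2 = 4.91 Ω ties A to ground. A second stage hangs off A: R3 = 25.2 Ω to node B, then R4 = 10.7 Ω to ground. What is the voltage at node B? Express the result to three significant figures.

The second stage (R3 + R4 = 35.90 Ω) loads node A in parallel with R2.
R2 ‖ (R3+R4) = 4.319 Ω.
First divider: V_A = V_DC · 4.319/(5.23 + 4.319) = 1.823 V.
Then the unloaded second divider: V_B = V_A × R4/(R3+R4) = 1.823 × 0.2981 = 0.5433 V.

V_B ≈ 0.543 V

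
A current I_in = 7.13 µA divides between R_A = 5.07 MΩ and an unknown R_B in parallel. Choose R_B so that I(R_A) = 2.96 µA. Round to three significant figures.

The fraction through R_A equals R_B/(R_A+R_B).
With f = 0.4151, R_B = R_A · f/(1−f) = 5.07 × 0.7098 = 3.599 MΩ.

R_B ≈ 3.60 MΩ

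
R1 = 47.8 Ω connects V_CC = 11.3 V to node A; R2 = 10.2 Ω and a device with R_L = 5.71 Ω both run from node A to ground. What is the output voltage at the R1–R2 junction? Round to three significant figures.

V_out ≈ 0.804 V

R2 ‖ R_L = (10.2 × 5.71)/(10.2 + 5.71) = 3.661 Ω.
Now apply the divider: V_out = 11.3 × 0.07114 = 0.8038 V.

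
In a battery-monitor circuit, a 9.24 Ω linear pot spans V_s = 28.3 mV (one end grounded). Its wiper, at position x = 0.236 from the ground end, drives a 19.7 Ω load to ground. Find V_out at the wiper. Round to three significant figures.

Lower segment x·R_p = 2.181 Ω; upper segment (1−x)·R_p = 7.059 Ω.
R_L loads the lower segment: effective lower R = 1.963 Ω.
Then V_out = V_s · 1.963/(7.059 + 1.963) = 6.158 mV.
(Unloaded: V_out = x·V_s = 6.68 mV.)

V_out ≈ 6.16 mV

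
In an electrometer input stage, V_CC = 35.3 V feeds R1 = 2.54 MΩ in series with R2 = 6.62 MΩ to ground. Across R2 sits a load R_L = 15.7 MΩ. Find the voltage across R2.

V_out ≈ 22.8 V

First combine the lower leg with the load: R2 ‖ R_L = 4.657 MΩ.
Then V_out = V_CC · R2'/(R1 + R2') = 35.3 × 4.657/7.197 = 22.84 V.
(Unloaded it would be 25.5 V; the load pulls it down.)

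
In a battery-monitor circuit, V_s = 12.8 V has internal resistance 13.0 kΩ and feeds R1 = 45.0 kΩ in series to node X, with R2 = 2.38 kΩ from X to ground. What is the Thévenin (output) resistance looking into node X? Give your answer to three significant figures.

R1' = 13.0 + 45.0 = 58.00 kΩ (source resistance + R1).
Looking into X with the source shorted: R_th = R1'·R2/(R1'+R2) = 58.00 × 2.38/60.38 = 2.286 kΩ.

R_th ≈ 2.29 kΩ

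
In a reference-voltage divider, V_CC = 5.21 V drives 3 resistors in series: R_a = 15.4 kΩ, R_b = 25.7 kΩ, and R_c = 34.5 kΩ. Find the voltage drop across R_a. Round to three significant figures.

V ≈ 1.06 V

Series total: ΣR = 15.4 + 25.7 + 34.5 = 75.60 kΩ.
V = V_CC · R/ΣR = 5.21 × 0.2037 = 1.061 V.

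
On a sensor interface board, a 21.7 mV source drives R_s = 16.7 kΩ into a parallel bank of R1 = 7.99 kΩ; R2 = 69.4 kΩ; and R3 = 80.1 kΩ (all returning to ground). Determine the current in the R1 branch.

I ≈ 0.767 µA

Combine the parallel branches: R_p = (1/7.99 + 1/69.4 + 1/80.1)⁻¹ = 6.577 kΩ.
V_A = 21.7 × 6.577/23.28 = 6.131 mV.
Branch current I = V_A/R1 = 6.131/7.99 = 0.7674 µA.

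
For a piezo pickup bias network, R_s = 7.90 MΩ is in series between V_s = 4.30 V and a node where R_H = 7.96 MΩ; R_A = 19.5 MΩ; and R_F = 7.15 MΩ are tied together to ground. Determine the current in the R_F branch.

I ≈ 0.172 µA

Combine the parallel branches: R_p = (1/7.96 + 1/19.5 + 1/7.15)⁻¹ = 3.157 MΩ.
V_A by voltage divider: V_A = 4.30 × 3.157/(7.90 + 3.157) = 1.228 V.
Branch current I = V_A/R_F = 1.228/7.15 = 0.1717 µA.
(Equivalently: I_total = 0.3889 µA, then current-divider fraction G_k/ΣG = 0.4415.)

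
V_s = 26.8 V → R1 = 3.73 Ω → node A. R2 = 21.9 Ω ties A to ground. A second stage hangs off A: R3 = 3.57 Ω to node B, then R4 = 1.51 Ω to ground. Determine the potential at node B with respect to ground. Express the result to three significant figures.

V_B ≈ 4.18 V

The second stage (R3 + R4 = 5.080 Ω) loads node A in parallel with R2.
R2 ‖ (R3+R4) = 4.123 Ω.
First divider: V_A = V_s · 4.123/(3.73 + 4.123) = 14.07 V.
Stage 2 is unloaded, so V_B = V_A · R4/(R3+R4) = 14.07 × 1.51/5.080 = 4.183 V.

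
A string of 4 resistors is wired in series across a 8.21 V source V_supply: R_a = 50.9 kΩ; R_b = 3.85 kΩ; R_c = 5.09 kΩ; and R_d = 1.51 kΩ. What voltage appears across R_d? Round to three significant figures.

V ≈ 0.202 V

Series total: ΣR = 50.9 + 3.85 + 5.09 + 1.51 = 61.35 kΩ.
Voltage divider: V = V_supply · (1.510 / 61.35) = 8.21 × 0.02461 = 0.2021 V.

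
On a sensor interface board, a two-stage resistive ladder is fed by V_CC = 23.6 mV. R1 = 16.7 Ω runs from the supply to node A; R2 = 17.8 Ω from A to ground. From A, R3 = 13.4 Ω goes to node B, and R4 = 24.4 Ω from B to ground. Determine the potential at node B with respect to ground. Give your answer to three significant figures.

Node A sees R2 in parallel with the series input of stage 2, R3 + R4 = 37.80 Ω.
R2 ‖ (R3+R4) = 12.10 Ω.
So V_A = 23.6 × 0.4202 = 9.916 mV.
Then the unloaded second divider: V_B = V_A × R4/(R3+R4) = 9.916 × 0.6455 = 6.401 mV.

V_B ≈ 6.40 mV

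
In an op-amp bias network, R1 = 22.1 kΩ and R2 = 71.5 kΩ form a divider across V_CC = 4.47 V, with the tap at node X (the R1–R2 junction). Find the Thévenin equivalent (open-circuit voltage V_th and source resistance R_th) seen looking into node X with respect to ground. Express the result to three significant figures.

With X open, the divider is unloaded: V_th = 4.47 × 71.5/93.60 = 3.415 V.
Looking into X with the source shorted: R_th = R1·R2/(R1+R2) = 22.10 × 71.5/93.60 = 16.88 kΩ.

V_th ≈ 3.41 V, R_th ≈ 16.9 kΩ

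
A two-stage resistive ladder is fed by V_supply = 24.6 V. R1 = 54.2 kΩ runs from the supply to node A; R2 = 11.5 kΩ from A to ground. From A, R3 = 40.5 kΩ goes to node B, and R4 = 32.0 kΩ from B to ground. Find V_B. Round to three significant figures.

V_B ≈ 1.68 V

Node A sees R2 in parallel with the series input of stage 2, R3 + R4 = 72.50 kΩ.
R2 ‖ (R3+R4) = 9.926 kΩ.
So V_A = 24.6 × 0.1548 = 3.808 V.
Then the unloaded second divider: V_B = V_A × R4/(R3+R4) = 3.808 × 0.4414 = 1.681 V.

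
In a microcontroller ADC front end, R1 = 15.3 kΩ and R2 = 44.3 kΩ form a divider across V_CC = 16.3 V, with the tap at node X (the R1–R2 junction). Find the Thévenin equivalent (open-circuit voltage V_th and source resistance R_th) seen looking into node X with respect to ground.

V_th ≈ 12.1 V, R_th ≈ 11.4 kΩ

V_th is the unloaded tap voltage: V_CC · R2/(R1+R2) = 16.3 × 0.7433 = 12.12 V.
Zeroing V_CC shorts the top of R1 to ground, so R_th = R1 ‖ R2 = 11.37 kΩ.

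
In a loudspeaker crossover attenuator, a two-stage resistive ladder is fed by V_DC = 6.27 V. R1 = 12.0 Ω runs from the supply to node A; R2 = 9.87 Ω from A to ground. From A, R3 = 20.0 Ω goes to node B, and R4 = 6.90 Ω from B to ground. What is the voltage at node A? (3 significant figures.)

V_A ≈ 2.36 V

Node A sees R2 in parallel with the series input of stage 2, R3 + R4 = 26.90 Ω.
R2 ‖ (R3+R4) = 7.221 Ω.
V_A = 6.27 × 7.221/(12.0 + 7.221) = 2.355 V.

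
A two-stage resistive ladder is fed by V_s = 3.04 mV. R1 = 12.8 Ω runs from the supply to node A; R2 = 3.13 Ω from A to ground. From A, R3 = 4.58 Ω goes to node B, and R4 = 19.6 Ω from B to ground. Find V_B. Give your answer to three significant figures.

Node A sees R2 in parallel with the series input of stage 2, R3 + R4 = 24.18 Ω.
R2 ‖ (R3+R4) = 2.771 Ω.
First divider: V_A = V_s · 2.771/(12.8 + 2.771) = 0.5410 mV.
V_B = V_A × 0.8106 = 0.4386 mV.

V_B ≈ 0.439 mV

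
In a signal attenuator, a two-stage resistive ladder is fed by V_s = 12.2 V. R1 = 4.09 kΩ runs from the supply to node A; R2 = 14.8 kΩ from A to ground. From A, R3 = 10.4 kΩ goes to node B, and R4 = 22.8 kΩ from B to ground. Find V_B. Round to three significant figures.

V_B ≈ 5.99 V

Looking into the second stage from A: R3 + R4 = 33.20 kΩ appears in parallel with R2.
R2 ‖ (R3+R4) = 10.24 kΩ.
First divider: V_A = V_s · 10.24/(4.09 + 10.24) = 8.717 V.
Then the unloaded second divider: V_B = V_A × R4/(R3+R4) = 8.717 × 0.6867 = 5.986 V.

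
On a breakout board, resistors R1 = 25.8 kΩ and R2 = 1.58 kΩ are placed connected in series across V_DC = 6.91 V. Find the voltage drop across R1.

Total series resistance ΣR = 25.8 + 1.58 = 27.38 kΩ.
By the voltage-divider rule, V = 6.91 × 25.80/27.38 = 6.511 V.

V ≈ 6.51 V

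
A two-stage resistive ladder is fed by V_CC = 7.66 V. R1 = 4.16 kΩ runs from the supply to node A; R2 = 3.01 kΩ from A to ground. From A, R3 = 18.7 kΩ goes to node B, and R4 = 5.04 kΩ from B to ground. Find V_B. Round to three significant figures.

V_B ≈ 0.636 V

The second stage (R3 + R4 = 23.74 kΩ) loads node A in parallel with R2.
R2 ‖ (R3+R4) = 2.671 kΩ.
So V_A = 7.66 × 0.3910 = 2.995 V.
V_B = V_A × 0.2123 = 0.6359 V.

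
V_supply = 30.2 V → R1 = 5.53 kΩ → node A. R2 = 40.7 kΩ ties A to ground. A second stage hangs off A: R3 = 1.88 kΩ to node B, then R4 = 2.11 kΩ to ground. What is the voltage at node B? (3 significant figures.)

Node A sees R2 in parallel with the series input of stage 2, R3 + R4 = 3.990 kΩ.
Effective lower resistance at A: R2 ‖ 3.990 = 3.634 kΩ.
So V_A = 30.2 × 0.3965 = 11.98 V.
V_B = V_A × 0.5288 = 6.333 V.

V_B ≈ 6.33 V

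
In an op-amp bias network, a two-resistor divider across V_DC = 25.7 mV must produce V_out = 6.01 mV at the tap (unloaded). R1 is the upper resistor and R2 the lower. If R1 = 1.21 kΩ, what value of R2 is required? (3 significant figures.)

R2 ≈ 0.369 kΩ

The divider ratio is R2/(R1+R2) = 6.01/25.7 = 0.2339.
Rearranging, R2 = R1·k/(1−k) = 1.21 × 0.3052 = 0.3693 kΩ.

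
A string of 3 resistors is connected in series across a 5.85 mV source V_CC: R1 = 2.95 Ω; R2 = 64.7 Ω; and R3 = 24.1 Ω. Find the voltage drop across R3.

V ≈ 1.54 mV

Series total: ΣR = 2.95 + 64.7 + 24.1 = 91.75 Ω.
Voltage divider: V = V_CC · (24.10 / 91.75) = 5.85 × 0.2627 = 1.537 mV.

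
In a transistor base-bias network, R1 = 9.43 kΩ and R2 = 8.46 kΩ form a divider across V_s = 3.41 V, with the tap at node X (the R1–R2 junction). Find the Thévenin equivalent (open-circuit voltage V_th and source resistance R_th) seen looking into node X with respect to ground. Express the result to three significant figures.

V_th ≈ 1.61 V, R_th ≈ 4.46 kΩ

With X open, the divider is unloaded: V_th = 3.41 × 8.46/17.89 = 1.613 V.
Looking into X with the source shorted: R_th = R1·R2/(R1+R2) = 9.430 × 8.46/17.89 = 4.459 kΩ.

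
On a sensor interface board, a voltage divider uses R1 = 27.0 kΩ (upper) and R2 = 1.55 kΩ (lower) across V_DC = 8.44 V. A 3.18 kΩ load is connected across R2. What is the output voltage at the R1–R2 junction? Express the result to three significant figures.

The load sits in parallel with R2, giving an effective lower resistance R2' = R2·R_L/(R2+R_L) = 1.042 kΩ.
Now apply the divider: V_out = 8.44 × 0.03716 = 0.3136 V.
(Unloaded it would be 0.458 V; the load pulls it down.)

V_out ≈ 0.314 V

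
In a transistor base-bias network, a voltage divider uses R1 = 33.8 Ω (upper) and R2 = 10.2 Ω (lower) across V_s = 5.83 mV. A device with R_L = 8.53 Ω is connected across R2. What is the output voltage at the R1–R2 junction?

The load sits in parallel with R2, giving an effective lower resistance R2' = R2·R_L/(R2+R_L) = 4.645 Ω.
Voltage divider with the loaded lower leg: V_out = 5.83 × 4.645/(33.8 + 4.645) = 5.83 × 0.1208 = 0.7044 mV.

V_out ≈ 0.704 mV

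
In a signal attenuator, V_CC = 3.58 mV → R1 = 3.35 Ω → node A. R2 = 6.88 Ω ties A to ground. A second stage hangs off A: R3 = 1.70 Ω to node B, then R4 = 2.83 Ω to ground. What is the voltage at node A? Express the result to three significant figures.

V_A ≈ 1.61 mV

The second stage (R3 + R4 = 4.530 Ω) loads node A in parallel with R2.
Effective lower resistance at A: R2 ‖ 4.530 = 2.731 Ω.
First divider: V_A = V_CC · 2.731/(3.35 + 2.731) = 1.608 mV.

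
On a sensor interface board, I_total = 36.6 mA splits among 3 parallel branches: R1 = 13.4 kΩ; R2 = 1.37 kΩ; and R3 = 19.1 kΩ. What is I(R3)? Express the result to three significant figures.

ΣG = 1/13.4 + 1/1.37 + 1/19.1 = 0.8569.
R3 takes the fraction G_k/ΣG = 0.05236/0.8569 = 0.06110, so I = 36.6 × 0.06110 = 2.236 mA.

I ≈ 2.24 mA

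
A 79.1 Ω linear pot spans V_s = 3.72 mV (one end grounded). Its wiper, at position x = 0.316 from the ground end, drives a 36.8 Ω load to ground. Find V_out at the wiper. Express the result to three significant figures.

Lower segment x·R_p = 25.00 Ω; upper segment (1−x)·R_p = 54.10 Ω.
Lower segment in parallel with the load: 25.00 ‖ 36.8 = 14.89 Ω.
Then V_out = V_s · 14.89/(54.10 + 14.89) = 0.8026 mV.

V_out ≈ 0.803 mV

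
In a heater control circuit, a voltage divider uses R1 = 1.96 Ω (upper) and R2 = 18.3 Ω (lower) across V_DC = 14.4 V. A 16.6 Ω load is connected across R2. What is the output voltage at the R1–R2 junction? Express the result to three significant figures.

V_out ≈ 11.8 V

R2 ‖ R_L = (18.3 × 16.6)/(18.3 + 16.6) = 8.704 Ω.
Then V_out = V_DC · R2'/(R1 + R2') = 14.4 × 8.704/10.66 = 11.75 V.
(Unloaded it would be 13.0 V; the load pulls it down.)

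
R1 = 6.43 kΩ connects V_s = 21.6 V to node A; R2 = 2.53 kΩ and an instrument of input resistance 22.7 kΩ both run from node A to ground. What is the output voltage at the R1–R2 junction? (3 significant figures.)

R2 ‖ R_L = (2.53 × 22.7)/(2.53 + 22.7) = 2.276 kΩ.
Voltage divider with the loaded lower leg: V_out = 21.6 × 2.276/(6.43 + 2.276) = 21.6 × 0.2615 = 5.647 V.
(Unloaded it would be 6.10 V; the load pulls it down.)

V_out ≈ 5.65 V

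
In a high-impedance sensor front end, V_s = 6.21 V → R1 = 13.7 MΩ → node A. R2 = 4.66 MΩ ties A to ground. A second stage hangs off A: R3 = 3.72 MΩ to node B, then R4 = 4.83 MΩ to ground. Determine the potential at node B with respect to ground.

V_B ≈ 0.633 V

Node A sees R2 in parallel with the series input of stage 2, R3 + R4 = 8.550 MΩ.
Effective lower resistance at A: R2 ‖ 8.550 = 3.016 MΩ.
First divider: V_A = V_s · 3.016/(13.7 + 3.016) = 1.120 V.
V_B = V_A × 0.5649 = 0.6330 V.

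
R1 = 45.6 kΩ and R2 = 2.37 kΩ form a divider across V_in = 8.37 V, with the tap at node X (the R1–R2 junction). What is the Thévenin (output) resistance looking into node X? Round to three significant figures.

Zeroing V_in shorts the top of R1 to ground, so R_th = R1 ‖ R2 = 2.253 kΩ.

R_th ≈ 2.25 kΩ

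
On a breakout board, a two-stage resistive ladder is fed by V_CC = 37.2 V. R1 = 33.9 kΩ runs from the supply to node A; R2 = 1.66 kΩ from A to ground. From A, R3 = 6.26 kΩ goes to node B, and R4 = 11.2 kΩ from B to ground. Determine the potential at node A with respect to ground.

V_A ≈ 1.59 V

The second stage (R3 + R4 = 17.46 kΩ) loads node A in parallel with R2.
Effective lower resistance at A: R2 ‖ 17.46 = 1.516 kΩ.
So V_A = 37.2 × 0.04280 = 1.592 V.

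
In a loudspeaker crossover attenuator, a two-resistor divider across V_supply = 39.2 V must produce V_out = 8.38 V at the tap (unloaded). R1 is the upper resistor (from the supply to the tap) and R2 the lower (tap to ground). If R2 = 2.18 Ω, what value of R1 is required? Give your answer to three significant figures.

R1 ≈ 8.02 Ω

V_out/V_supply = R2/(R1+R2) = 0.2138.
R1 = R2·(1/k − 1) = 2.18 × 3.678 = 8.018 Ω.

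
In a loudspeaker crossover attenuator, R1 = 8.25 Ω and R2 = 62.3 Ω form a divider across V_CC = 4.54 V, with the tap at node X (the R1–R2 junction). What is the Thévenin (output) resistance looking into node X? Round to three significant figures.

With V_CC suppressed (replaced by a short), R_th = R1 ‖ R2 = (8.250 × 62.3)/(8.250 + 62.3) = 7.285 Ω.

R_th ≈ 7.29 Ω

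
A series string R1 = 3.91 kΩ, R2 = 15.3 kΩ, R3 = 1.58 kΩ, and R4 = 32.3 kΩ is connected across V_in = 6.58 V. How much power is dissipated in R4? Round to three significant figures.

Series current I = V_in/ΣR = 6.58/53.09 = 0.1239 mA.
P = I²R = 0.01536 × 32.3 = 0.4962 mW.

P ≈ 0.496 mW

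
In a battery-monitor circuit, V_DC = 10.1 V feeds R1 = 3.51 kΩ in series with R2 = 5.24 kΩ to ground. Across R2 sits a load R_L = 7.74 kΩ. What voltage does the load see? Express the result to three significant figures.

R2 ‖ R_L = (5.24 × 7.74)/(5.24 + 7.74) = 3.125 kΩ.
Then V_out = V_DC · R2'/(R1 + R2') = 10.1 × 3.125/6.635 = 4.757 V.

V_out ≈ 4.76 V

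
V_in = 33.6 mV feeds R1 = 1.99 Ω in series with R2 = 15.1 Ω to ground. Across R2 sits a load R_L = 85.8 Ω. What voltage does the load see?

V_out ≈ 29.1 mV

The load sits in parallel with R2, giving an effective lower resistance R2' = R2·R_L/(R2+R_L) = 12.84 Ω.
Now apply the divider: V_out = 33.6 × 0.8658 = 29.09 mV.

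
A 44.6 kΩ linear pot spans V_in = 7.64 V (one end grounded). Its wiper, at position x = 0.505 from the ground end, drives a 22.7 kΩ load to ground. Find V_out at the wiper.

V_out ≈ 2.59 V

The pot divides into 22.08 kΩ above the wiper and 22.52 kΩ below.
(x·R_p) ‖ R_L = 11.31 kΩ.
V_out = 7.64 × 11.31/(22.08 + 11.31) = 2.587 V.
(Unloaded: V_out = x·V_in = 3.86 V.)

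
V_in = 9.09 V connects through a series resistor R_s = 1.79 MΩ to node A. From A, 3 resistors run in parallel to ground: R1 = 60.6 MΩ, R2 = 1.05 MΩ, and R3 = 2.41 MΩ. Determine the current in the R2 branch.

I ≈ 2.49 µA

Parallel bank: R_p = 1/(1/60.6 + 1/1.05 + 1/2.41) = 0.7226 MΩ.
V_A by voltage divider: V_A = 9.09 × 0.7226/(1.79 + 0.7226) = 2.614 V.
Branch current I = V_A/R2 = 2.614/1.05 = 2.490 µA.
(Equivalently: I_total = 3.618 µA, then current-divider fraction G_k/ΣG = 0.6882.)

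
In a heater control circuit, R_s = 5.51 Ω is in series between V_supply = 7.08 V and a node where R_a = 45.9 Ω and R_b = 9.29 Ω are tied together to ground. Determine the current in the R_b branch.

Parallel bank: R_p = 1/(1/45.9 + 1/9.29) = 7.726 Ω.
Node voltage V_A = V_supply · R_p/(R_s + R_p) = 7.08 × 0.5837 = 4.133 V.
Branch current I = V_A/R_b = 4.133/9.29 = 0.4449 A.

I ≈ 0.445 A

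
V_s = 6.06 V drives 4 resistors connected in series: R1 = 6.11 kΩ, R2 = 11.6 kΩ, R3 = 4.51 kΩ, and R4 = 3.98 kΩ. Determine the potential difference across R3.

ΣR = 6.11 + 11.6 + 4.51 + 3.98 = 26.20 kΩ.
Voltage divider: V = V_s · (4.510 / 26.20) = 6.06 × 0.1721 = 1.043 V.

V ≈ 1.04 V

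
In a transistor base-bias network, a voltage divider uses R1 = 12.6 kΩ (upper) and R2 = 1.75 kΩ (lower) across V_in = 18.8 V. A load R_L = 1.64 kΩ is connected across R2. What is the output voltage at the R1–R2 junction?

R2 ‖ R_L = (1.75 × 1.64)/(1.75 + 1.64) = 0.8466 kΩ.
Now apply the divider: V_out = 18.8 × 0.06296 = 1.184 V.

V_out ≈ 1.18 V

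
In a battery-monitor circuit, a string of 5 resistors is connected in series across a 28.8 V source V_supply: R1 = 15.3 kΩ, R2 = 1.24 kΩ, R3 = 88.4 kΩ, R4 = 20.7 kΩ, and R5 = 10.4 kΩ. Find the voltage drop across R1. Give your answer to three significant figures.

Total series resistance ΣR = 15.3 + 1.24 + 88.4 + 20.7 + 10.4 = 136.0 kΩ.
V = V_supply · R/ΣR = 28.8 × 0.1125 = 3.239 V.

V ≈ 3.24 V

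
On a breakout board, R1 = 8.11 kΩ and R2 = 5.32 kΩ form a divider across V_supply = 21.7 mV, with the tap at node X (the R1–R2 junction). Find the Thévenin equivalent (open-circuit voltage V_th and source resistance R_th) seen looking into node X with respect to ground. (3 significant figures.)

Open-circuit (no load on X): V_th = V_supply · R2/(R1 + R2) = 21.7 × 5.32/(8.110 + 5.32) = 8.596 mV.
Zeroing V_supply shorts the top of R1 to ground, so R_th = R1 ‖ R2 = 3.213 kΩ.

V_th ≈ 8.60 mV, R_th ≈ 3.21 kΩ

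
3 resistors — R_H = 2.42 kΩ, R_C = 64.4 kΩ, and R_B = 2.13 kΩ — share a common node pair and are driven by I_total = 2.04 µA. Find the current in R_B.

ΣG = 1/2.42 + 1/64.4 + 1/2.13 = 0.8982.
By the current-divider rule, I = I_total · G_k/ΣG = 2.04 × 0.5227 = 1.066 µA.

I ≈ 1.07 µA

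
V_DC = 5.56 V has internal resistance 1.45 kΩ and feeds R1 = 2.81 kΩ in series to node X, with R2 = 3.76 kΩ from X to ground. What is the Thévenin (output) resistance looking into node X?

R1' = 1.45 + 2.81 = 4.260 kΩ (source resistance + R1).
With V_DC suppressed (replaced by a short), R_th = R1' ‖ R2 = (4.260 × 3.76)/(4.260 + 3.76) = 1.997 kΩ.

R_th ≈ 2.00 kΩ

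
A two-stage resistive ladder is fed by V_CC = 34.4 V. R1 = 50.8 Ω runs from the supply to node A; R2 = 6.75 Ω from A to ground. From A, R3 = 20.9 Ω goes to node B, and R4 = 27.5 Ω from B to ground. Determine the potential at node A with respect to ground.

V_A ≈ 3.59 V

The second stage (R3 + R4 = 48.40 Ω) loads node A in parallel with R2.
Effective lower resistance at A: R2 ‖ 48.40 = 5.924 Ω.
So V_A = 34.4 × 0.1044 = 3.592 V.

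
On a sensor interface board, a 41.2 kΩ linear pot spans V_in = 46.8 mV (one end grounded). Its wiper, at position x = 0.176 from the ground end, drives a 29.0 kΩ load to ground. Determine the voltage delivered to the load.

Split the track: R_lower = x·R_p = 7.251 kΩ, R_upper = (1−x)·R_p = 33.95 kΩ.
Lower segment in parallel with the load: 7.251 ‖ 29.0 = 5.801 kΩ.
Loaded-divider output: V_out = 46.8 × 0.1459 = 6.830 mV.

V_out ≈ 6.83 mV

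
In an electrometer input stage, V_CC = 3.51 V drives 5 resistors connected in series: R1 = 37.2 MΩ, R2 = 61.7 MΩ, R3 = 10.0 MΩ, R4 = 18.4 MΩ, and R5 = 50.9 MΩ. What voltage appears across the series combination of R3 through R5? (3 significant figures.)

V ≈ 1.56 V

Series total: ΣR = 37.2 + 61.7 + 10.0 + 18.4 + 50.9 = 178.2 MΩ.
R_{R3..R5} = 10.0 + 18.4 + 50.9 = 79.30 MΩ.
By the voltage-divider rule, V = 3.51 × 79.30/178.2 = 1.562 V.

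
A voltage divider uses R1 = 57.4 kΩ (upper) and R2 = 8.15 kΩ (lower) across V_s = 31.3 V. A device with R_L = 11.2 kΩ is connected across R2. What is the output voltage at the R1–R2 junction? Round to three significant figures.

V_out ≈ 2.38 V

First combine the lower leg with the load: R2 ‖ R_L = 4.717 kΩ.
Now apply the divider: V_out = 31.3 × 0.07594 = 2.377 V.
(Unloaded it would be 3.89 V; the load pulls it down.)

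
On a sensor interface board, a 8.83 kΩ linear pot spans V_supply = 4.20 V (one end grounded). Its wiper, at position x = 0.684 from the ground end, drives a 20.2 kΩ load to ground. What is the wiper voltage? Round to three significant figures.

V_out ≈ 2.62 V

Split the track: R_lower = x·R_p = 6.040 kΩ, R_upper = (1−x)·R_p = 2.790 kΩ.
(x·R_p) ‖ R_L = 4.650 kΩ.
Loaded-divider output: V_out = 4.20 × 0.6250 = 2.625 V.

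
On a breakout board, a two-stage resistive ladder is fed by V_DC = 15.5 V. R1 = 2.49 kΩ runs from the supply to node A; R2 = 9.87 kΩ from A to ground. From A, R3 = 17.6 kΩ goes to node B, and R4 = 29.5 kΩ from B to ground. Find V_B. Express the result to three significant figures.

V_B ≈ 7.44 V

The second stage (R3 + R4 = 47.10 kΩ) loads node A in parallel with R2.
R2 ‖ (R3+R4) = 8.160 kΩ.
First divider: V_A = V_DC · 8.160/(2.49 + 8.160) = 11.88 V.
Stage 2 is unloaded, so V_B = V_A · R4/(R3+R4) = 11.88 × 29.5/47.10 = 7.438 V.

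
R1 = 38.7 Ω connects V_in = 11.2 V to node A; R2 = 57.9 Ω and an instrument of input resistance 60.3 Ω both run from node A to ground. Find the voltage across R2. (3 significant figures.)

V_out ≈ 4.85 V

R2 ‖ R_L = (57.9 × 60.3)/(57.9 + 60.3) = 29.54 Ω.
Now apply the divider: V_out = 11.2 × 0.4329 = 4.848 V.
(Unloaded it would be 6.71 V; the load pulls it down.)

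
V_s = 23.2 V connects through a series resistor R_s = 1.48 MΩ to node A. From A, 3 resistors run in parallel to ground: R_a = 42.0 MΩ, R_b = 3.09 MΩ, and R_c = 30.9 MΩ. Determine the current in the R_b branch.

Equivalent of the parallel group: R_p = 2.633 MΩ.
V_A by voltage divider: V_A = 23.2 × 2.633/(1.48 + 2.633) = 14.85 V.
I(R_b) = V_A / R_b = 14.85/3.09 = 4.806 µA.

I ≈ 4.81 µA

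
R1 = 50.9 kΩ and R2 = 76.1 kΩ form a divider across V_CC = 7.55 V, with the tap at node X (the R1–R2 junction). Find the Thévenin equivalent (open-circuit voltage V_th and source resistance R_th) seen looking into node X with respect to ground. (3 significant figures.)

Open-circuit (no load on X): V_th = V_CC · R2/(R1 + R2) = 7.55 × 76.1/(50.90 + 76.1) = 4.524 V.
With V_CC suppressed (replaced by a short), R_th = R1 ‖ R2 = (50.90 × 76.1)/(50.90 + 76.1) = 30.50 kΩ.

V_th ≈ 4.52 V, R_th ≈ 30.5 kΩ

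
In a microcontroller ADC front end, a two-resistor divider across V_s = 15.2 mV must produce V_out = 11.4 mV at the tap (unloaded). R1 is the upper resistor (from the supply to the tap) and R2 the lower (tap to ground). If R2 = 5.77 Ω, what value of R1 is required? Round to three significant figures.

R1 ≈ 1.92 Ω

Required fraction k = V_out/V_s = 0.7500.
So R1 = R2 · (V_s/V_out − 1) = 5.77 × (15.2/11.4 − 1) = 5.77 × 0.3333 = 1.923 Ω.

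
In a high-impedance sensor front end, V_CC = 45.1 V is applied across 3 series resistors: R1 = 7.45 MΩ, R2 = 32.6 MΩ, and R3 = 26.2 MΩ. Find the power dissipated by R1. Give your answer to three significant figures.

ΣR = 66.25 MΩ → I = 45.1/66.25 = 0.6808 µA.
P = I²R = 0.4634 × 7.45 = 3.453 µW.

P ≈ 3.45 µW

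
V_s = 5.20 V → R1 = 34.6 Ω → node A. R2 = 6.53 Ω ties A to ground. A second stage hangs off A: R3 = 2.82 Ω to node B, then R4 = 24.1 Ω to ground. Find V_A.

V_A ≈ 0.686 V

Node A sees R2 in parallel with the series input of stage 2, R3 + R4 = 26.92 Ω.
R2 ‖ (R3+R4) = 5.255 Ω.
So V_A = 5.20 × 0.1319 = 0.6857 V.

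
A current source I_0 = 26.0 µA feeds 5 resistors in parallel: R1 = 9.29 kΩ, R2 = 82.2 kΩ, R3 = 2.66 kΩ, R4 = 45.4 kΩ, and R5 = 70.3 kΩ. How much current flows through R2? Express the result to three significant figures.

Conductances: ΣG = 1/9.29 + 1/82.2 + 1/2.66 + 1/45.4 + 1/70.3 = 0.5320 (1/kΩ).
R2 takes the fraction G_k/ΣG = 0.01217/0.5320 = 0.02287, so I = 26.0 × 0.02287 = 0.5946 µA.

I ≈ 0.595 µA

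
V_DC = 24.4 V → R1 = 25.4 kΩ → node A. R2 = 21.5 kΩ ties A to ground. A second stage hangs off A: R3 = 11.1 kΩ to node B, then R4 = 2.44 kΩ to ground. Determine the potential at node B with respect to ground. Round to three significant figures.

V_B ≈ 1.08 V

Node A sees R2 in parallel with the series input of stage 2, R3 + R4 = 13.54 kΩ.
R2 ‖ (R3+R4) = 8.308 kΩ.
So V_A = 24.4 × 0.2465 = 6.014 V.
Stage 2 is unloaded, so V_B = V_A · R4/(R3+R4) = 6.014 × 2.44/13.54 = 1.084 V.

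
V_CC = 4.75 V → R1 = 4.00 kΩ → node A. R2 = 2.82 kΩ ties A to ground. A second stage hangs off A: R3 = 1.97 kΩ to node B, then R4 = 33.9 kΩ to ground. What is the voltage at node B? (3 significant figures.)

V_B ≈ 1.77 V

The second stage (R3 + R4 = 35.87 kΩ) loads node A in parallel with R2.
R2 ‖ (R3+R4) = 2.614 kΩ.
So V_A = 4.75 × 0.3953 = 1.878 V.
V_B = V_A × 0.9451 = 1.774 V.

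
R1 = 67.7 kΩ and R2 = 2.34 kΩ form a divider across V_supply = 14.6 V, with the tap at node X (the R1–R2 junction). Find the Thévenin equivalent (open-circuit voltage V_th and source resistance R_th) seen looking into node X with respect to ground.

V_th is the unloaded tap voltage: V_supply · R2/(R1+R2) = 14.6 × 0.03341 = 0.4878 V.
Looking into X with the source shorted: R_th = R1·R2/(R1+R2) = 67.70 × 2.34/70.04 = 2.262 kΩ.

V_th ≈ 0.488 V, R_th ≈ 2.26 kΩ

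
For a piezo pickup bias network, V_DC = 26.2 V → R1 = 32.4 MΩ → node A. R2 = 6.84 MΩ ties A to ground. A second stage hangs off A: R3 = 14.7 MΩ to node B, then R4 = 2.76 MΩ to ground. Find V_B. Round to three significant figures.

V_B ≈ 0.545 V

Looking into the second stage from A: R3 + R4 = 17.46 MΩ appears in parallel with R2.
R2 ‖ (R3+R4) = 4.915 MΩ.
So V_A = 26.2 × 0.1317 = 3.451 V.
Then the unloaded second divider: V_B = V_A × R4/(R3+R4) = 3.451 × 0.1581 = 0.5455 V.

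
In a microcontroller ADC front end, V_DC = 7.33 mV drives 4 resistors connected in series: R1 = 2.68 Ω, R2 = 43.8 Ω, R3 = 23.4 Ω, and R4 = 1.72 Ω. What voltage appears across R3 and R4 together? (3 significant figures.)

ΣR = 2.68 + 43.8 + 23.4 + 1.72 = 71.60 Ω.
R_{R3..R4} = 23.4 + 1.72 = 25.12 Ω.
Voltage divider: V = V_DC · (25.12 / 71.60) = 7.33 × 0.3508 = 2.572 mV.

V ≈ 2.57 mV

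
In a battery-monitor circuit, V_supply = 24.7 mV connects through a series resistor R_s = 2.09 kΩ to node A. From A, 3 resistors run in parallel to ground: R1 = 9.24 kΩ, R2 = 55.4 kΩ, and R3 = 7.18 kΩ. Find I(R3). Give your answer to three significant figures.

Parallel bank: R_p = 1/(1/9.24 + 1/55.4 + 1/7.18) = 3.766 kΩ.
Node voltage V_A = V_supply · R_p/(R_s + R_p) = 24.7 × 0.6431 = 15.88 mV.
Branch current I = V_A/R3 = 15.88/7.18 = 2.212 µA.

I ≈ 2.21 µA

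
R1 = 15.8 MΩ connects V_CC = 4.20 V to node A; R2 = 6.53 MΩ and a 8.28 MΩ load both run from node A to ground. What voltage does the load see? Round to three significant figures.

V_out ≈ 0.788 V

The load sits in parallel with R2, giving an effective lower resistance R2' = R2·R_L/(R2+R_L) = 3.651 MΩ.
Now apply the divider: V_out = 4.20 × 0.1877 = 0.7883 V.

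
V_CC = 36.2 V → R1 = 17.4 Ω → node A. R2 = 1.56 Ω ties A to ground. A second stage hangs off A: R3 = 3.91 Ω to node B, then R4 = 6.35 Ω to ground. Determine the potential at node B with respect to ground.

Looking into the second stage from A: R3 + R4 = 10.26 Ω appears in parallel with R2.
Effective lower resistance at A: R2 ‖ 10.26 = 1.354 Ω.
First divider: V_A = V_CC · 1.354/(17.4 + 1.354) = 2.614 V.
V_B = V_A × 0.6189 = 1.618 V.

V_B ≈ 1.62 V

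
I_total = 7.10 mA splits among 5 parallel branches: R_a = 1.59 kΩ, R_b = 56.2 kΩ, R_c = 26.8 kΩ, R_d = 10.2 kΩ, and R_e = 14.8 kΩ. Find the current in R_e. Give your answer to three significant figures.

I ≈ 0.565 mA

ΣG = 1/1.59 + 1/56.2 + 1/26.8 + 1/10.2 + 1/14.8 = 0.8496.
R_e takes the fraction G_k/ΣG = 0.06757/0.8496 = 0.07952, so I = 7.10 × 0.07952 = 0.5646 mA.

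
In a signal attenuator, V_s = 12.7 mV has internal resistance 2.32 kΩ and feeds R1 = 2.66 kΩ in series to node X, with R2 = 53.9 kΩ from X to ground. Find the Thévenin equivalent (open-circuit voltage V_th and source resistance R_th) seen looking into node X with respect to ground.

R1' = 2.32 + 2.66 = 4.980 kΩ (source resistance + R1).
V_th is the unloaded tap voltage: V_s · R2/(R1'+R2) = 12.7 × 0.9154 = 11.63 mV.
Zeroing V_s shorts the top of R1' to ground, so R_th = R1' ‖ R2 = 4.559 kΩ.

V_th ≈ 11.6 mV, R_th ≈ 4.56 kΩ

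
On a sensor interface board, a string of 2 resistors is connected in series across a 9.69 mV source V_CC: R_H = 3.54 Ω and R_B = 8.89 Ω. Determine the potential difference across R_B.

V ≈ 6.93 mV

Total series resistance ΣR = 3.54 + 8.89 = 12.43 Ω.
By the voltage-divider rule, V = 9.69 × 8.890/12.43 = 6.930 mV.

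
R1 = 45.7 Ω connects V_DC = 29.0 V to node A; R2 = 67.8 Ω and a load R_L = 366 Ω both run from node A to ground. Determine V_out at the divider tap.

V_out ≈ 16.1 V

First combine the lower leg with the load: R2 ‖ R_L = 57.20 Ω.
Then V_out = V_DC · R2'/(R1 + R2') = 29.0 × 57.20/102.9 = 16.12 V.
(Unloaded it would be 17.3 V; the load pulls it down.)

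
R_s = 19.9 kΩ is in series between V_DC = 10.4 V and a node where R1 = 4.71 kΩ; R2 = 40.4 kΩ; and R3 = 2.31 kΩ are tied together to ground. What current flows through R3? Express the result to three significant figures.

I ≈ 0.314 mA

Equivalent of the parallel group: R_p = 1.493 kΩ.
V_A by voltage divider: V_A = 10.4 × 1.493/(19.9 + 1.493) = 0.7256 V.
Branch current I = V_A/R3 = 0.7256/2.31 = 0.3141 mA.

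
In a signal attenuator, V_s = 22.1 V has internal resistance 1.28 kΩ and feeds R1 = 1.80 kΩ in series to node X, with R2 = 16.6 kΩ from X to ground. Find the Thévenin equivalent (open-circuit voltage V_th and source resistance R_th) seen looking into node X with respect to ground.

R1' = 1.28 + 1.80 = 3.080 kΩ (source resistance + R1).
Open-circuit (no load on X): V_th = V_s · R2/(R1' + R2) = 22.1 × 16.6/(3.080 + 16.6) = 18.64 V.
Zeroing V_s shorts the top of R1' to ground, so R_th = R1' ‖ R2 = 2.598 kΩ.

V_th ≈ 18.6 V, R_th ≈ 2.60 kΩ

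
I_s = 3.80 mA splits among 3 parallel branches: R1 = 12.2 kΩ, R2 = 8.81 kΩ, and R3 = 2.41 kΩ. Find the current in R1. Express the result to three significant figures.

ΣG = 1/12.2 + 1/8.81 + 1/2.41 = 0.6104.
R1 takes the fraction G_k/ΣG = 0.08197/0.6104 = 0.1343, so I = 3.80 × 0.1343 = 0.5103 mA.

I ≈ 0.510 mA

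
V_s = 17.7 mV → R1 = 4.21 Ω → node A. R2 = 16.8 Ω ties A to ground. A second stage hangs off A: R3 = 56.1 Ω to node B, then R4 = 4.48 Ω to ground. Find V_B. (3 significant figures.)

Looking into the second stage from A: R3 + R4 = 60.58 Ω appears in parallel with R2.
R2 ‖ (R3+R4) = 13.15 Ω.
So V_A = 17.7 × 0.7575 = 13.41 mV.
Then the unloaded second divider: V_B = V_A × R4/(R3+R4) = 13.41 × 0.07395 = 0.9916 mV.

V_B ≈ 0.992 mV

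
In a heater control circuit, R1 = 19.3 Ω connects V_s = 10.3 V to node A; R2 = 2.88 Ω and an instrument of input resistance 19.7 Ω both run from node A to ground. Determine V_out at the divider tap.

V_out ≈ 1.19 V

First combine the lower leg with the load: R2 ‖ R_L = 2.513 Ω.
Voltage divider with the loaded lower leg: V_out = 10.3 × 2.513/(19.3 + 2.513) = 10.3 × 0.1152 = 1.186 V.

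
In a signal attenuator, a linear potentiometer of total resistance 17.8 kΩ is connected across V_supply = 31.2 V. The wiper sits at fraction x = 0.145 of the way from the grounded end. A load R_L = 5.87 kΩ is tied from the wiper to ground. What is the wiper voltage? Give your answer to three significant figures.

V_out ≈ 3.29 V

Split the track: R_lower = x·R_p = 2.581 kΩ, R_upper = (1−x)·R_p = 15.22 kΩ.
R_L loads the lower segment: effective lower R = 1.793 kΩ.
Then V_out = V_supply · 1.793/(15.22 + 1.793) = 3.288 V.
(Unloaded: V_out = x·V_supply = 4.52 V.)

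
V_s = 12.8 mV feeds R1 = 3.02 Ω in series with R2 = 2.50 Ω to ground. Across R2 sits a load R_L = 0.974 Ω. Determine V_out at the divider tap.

First combine the lower leg with the load: R2 ‖ R_L = 0.7009 Ω.
Now apply the divider: V_out = 12.8 × 0.1884 = 2.411 mV.

V_out ≈ 2.41 mV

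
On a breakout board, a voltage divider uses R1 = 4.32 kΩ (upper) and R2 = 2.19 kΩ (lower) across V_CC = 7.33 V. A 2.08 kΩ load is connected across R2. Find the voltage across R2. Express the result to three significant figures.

V_out ≈ 1.45 V

R2 ‖ R_L = (2.19 × 2.08)/(2.19 + 2.08) = 1.067 kΩ.
Voltage divider with the loaded lower leg: V_out = 7.33 × 1.067/(4.32 + 1.067) = 7.33 × 0.1980 = 1.452 V.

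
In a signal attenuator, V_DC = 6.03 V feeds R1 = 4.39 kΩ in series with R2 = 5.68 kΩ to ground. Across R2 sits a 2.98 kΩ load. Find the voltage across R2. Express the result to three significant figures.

V_out ≈ 1.86 V

First combine the lower leg with the load: R2 ‖ R_L = 1.955 kΩ.
Now apply the divider: V_out = 6.03 × 0.3081 = 1.858 V.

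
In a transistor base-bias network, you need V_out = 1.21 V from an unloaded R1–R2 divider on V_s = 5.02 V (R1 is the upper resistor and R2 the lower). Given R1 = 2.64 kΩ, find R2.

R2 ≈ 0.838 kΩ

Required fraction k = V_out/V_s = 0.2410.
R2 = R1 · 0.2410/(1 − 0.2410) = 0.8384 kΩ.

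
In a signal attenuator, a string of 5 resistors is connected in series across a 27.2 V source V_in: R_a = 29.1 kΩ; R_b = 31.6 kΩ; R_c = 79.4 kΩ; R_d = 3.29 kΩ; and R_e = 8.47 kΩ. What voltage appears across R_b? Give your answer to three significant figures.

V ≈ 5.66 V

Series total: ΣR = 29.1 + 31.6 + 79.4 + 3.29 + 8.47 = 151.9 kΩ.
Voltage divider: V = V_in · (31.60 / 151.9) = 27.2 × 0.2081 = 5.660 V.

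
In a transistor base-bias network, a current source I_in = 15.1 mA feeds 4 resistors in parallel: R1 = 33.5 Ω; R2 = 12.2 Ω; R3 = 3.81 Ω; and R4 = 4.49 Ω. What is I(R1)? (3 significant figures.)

I ≈ 0.755 mA

Conductances: ΣG = 1/33.5 + 1/12.2 + 1/3.81 + 1/4.49 = 0.5970 (1/Ω).
By the current-divider rule, I = I_in · G_k/ΣG = 15.1 × 0.05000 = 0.7550 mA.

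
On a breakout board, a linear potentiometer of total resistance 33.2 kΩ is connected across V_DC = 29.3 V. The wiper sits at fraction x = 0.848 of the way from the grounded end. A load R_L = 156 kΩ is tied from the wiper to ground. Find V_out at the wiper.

V_out ≈ 24.2 V

The pot divides into 5.046 kΩ above the wiper and 28.15 kΩ below.
R_L loads the lower segment: effective lower R = 23.85 kΩ.
Then V_out = V_DC · 23.85/(5.046 + 23.85) = 24.18 V.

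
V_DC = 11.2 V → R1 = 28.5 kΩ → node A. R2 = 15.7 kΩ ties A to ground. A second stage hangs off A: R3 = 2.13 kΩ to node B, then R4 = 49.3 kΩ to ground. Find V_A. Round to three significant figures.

V_A ≈ 3.32 V

Looking into the second stage from A: R3 + R4 = 51.43 kΩ appears in parallel with R2.
Effective lower resistance at A: R2 ‖ 51.43 = 12.03 kΩ.
V_A = 11.2 × 12.03/(28.5 + 12.03) = 3.324 V.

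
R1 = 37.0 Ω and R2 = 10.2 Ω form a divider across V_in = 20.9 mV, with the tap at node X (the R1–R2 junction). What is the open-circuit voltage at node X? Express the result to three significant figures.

V_th ≈ 4.52 mV

Open-circuit (no load on X): V_th = V_in · R2/(R1 + R2) = 20.9 × 10.2/(37.00 + 10.2) = 4.517 mV.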